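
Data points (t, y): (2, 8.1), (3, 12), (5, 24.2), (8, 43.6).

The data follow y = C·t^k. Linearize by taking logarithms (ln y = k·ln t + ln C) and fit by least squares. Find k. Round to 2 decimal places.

Linearized form: ln y = k·ln t + ln C. From the 4 transformed points,
Σln t = 5.4806, Σ(ln t)² = 8.6018, Σln y = 11.5382, Σln t·ln y = 17.1582.
Equations: 8.6018·k + 5.4806·ln C = 17.1582;  5.4806·k + 4·ln C = 11.5382.
Δ = 8.6018·4 − (5.4806)² = 4.3697; k = (17.1582·4 − 5.4806·11.5382)/4.3697 = 1.23489, ln C = (8.6018·11.5382 − 5.4806·17.1582)/4.3697 = 1.19255.

k = 1.23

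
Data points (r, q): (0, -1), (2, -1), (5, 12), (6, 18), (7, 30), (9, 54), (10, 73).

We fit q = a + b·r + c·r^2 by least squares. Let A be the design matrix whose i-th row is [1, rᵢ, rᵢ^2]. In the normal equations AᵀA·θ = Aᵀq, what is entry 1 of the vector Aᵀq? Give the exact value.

Entry 1 ↔ basis 1, so (Aᵀq)_{1} = Σᵢ qᵢ = (1)·(-1) + (1)·(-1) + (1)·(12) + (1)·(18) + (1)·(30) + (1)·(54) + (1)·(73) = 185.

185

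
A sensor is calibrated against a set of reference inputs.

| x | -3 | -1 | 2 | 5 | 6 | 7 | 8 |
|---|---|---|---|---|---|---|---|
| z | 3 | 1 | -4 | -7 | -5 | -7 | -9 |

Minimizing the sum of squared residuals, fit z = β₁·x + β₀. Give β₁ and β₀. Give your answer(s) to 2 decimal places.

MᵀM·[β₁, β₀]ᵀ = Mᵀz reads: 188·β₁ + 24·β₀ = -204;  24·β₁ + 7·β₀ = -28.
Determinant 188·7 − 24² = 740.
β₁ = ((-204)·7 − 24·(-28))/740 = -189/185; β₀ = (188·(-28) − 24·(-204))/740 = -92/185.

β₁ = -1.02, β₀ = -0.50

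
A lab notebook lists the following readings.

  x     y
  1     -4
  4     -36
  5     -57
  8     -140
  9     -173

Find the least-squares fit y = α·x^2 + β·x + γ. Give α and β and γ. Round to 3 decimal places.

α = -2.024, β = -1.060, γ = -0.594

The normal equations are: 11539·α + 1431·β + 187·γ = -24978;  1431·α + 187·β + 27·γ = -3110;  187·α + 27·β + 5·γ = -410.
(Σx^2·x^2 = 11539, Σx^2·x = 1431, Σx^2 = 187, Σx·x = 187, Σx = 27, Σ1 = 5, Σx^2·y = -24978, Σx·y = -3110, Σy = -410.)
Solving the 3×3 system (Gaussian elimination) gives α = -12461/6158, β = -6529/6158, γ = -1829/3079.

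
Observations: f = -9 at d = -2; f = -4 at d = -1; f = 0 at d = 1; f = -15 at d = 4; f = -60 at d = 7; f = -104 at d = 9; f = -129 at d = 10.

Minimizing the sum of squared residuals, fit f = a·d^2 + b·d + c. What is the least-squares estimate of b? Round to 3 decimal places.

From the data, Σd^2·d^2 = 19236, Σd^2·d = 2128, Σd^2 = 252, Σd·d = 252, Σd = 28, Σ1 = 7.
For Xᵀf: Σd^2·f = -24544, Σd·f = -2684, Σf = -321.
So XᵀX·[a, b, c]ᵀ = Xᵀf: [[19236, 2128, 252]; [2128, 252, 28]; [252, 28, 7]]·[a, b, c]ᵀ = [-24544, -2684, -321]ᵀ.
Solving the 3×3 system (Gaussian elimination) gives a = -447/301, b = 566/301, c = 25/301.

b = 1.880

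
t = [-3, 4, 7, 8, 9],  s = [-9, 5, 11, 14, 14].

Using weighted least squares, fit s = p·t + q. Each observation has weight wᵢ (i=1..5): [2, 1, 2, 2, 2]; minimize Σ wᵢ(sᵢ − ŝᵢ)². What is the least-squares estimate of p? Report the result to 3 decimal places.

p = 1.989

Compute the Gram sums: Σwᵢ·t·t = 422, Σwᵢ·t = 46, Σwᵢ·1 = 9.
Moment sums: Σwᵢ·t·s = 704, Σwᵢ·s = 65.
Normal equations: [[422, 46]; [46, 9]]·[p, q]ᵀ = [704, 65]ᵀ.
Eliminating q: 9·(row 1) − 46·(row 2) gives 1682·p = 9·704 − 46·65 = 3346, so p = 1673/841.
Then q = (65 − 46·(1673/841))/9 = -2477/841.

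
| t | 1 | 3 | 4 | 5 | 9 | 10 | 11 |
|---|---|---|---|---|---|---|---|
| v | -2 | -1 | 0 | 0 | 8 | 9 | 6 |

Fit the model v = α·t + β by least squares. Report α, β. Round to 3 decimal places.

With design matrix X, XᵀX = [[353, 43]; [43, 7]] and Xᵀv = [223, 20]ᵀ.
Determinant 353·7 − 43² = 622.
α = (223·7 − 43·20)/622 = 701/622; β = (353·20 − 43·223)/622 = -2529/622.

α = 1.127, β = -4.066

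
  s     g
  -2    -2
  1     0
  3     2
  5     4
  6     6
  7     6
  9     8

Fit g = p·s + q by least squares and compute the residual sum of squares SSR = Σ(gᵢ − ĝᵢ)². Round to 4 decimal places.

From the data, Σs·s = 205, Σs = 29, Σ1 = 7.
And Σs·g = 180, Σg = 24.
Normal equations: [[205, 29]; [29, 7]]·[p, q]ᵀ = [180, 24]ᵀ.
det = 205·7 − 29² = 594.
p = (180·7 − 29·24)/594 = 94/99; q = (205·24 − 29·180)/594 = -50/99.
Residuals: 40/99, -4/9, -34/99, -8/33, 80/99, -14/99, -4/99; SSR = 40/33.

SSR = 1.2121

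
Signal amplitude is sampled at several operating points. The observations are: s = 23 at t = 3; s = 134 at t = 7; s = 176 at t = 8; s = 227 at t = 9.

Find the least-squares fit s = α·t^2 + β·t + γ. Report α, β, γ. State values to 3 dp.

α = 3.165, β = -4.043, γ = 6.683

Forming AᵀA = [[13139, 1611, 203]; [1611, 203, 27]; [203, 27, 4]] and Aᵀs = [36424, 4458, 560]ᵀ gives AᵀA·[α, β, γ]ᵀ = Aᵀs.
Inverting the 3×3 Gram matrix, [α, β, γ]ᵀ = [519/164, -663/164, 274/41]ᵀ.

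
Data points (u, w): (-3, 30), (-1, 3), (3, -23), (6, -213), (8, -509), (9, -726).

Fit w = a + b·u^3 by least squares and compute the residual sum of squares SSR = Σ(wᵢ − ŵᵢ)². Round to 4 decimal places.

With design matrix M, MᵀM = [[6, 1456]; [1456, 841700]] and Mᵀw = [-1438, -837304]ᵀ.
Eliminating b: 841700·(row 1) − 1456·(row 2) gives 2930264·a = 841700·(-1438) − 1456·(-837304) = 8750024, so a = 1093753/366283.
Then b = ((-837304) − 1456·(1093753/366283))/841700 = -366262/366283.
Residuals: 5663/366283, -361166/366283, 370812/366283, 560/366283, -5656/366283, -10213/366283; SSR = 731978/366283.

SSR = 1.9984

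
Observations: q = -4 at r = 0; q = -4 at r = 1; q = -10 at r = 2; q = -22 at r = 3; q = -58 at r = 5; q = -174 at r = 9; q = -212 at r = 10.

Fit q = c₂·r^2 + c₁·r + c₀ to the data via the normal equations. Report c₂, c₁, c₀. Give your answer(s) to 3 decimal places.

c₂ = -2.046, c₁ = -0.586, c₀ = -2.319

MᵀM·[c₂, c₁, c₀]ᵀ = Mᵀq reads: 17284·c₂ + 1890·c₁ + 220·c₀ = -36986;  1890·c₂ + 220·c₁ + 30·c₀ = -4066;  220·c₂ + 30·c₁ + 7·c₀ = -484.
Solving the 3×3 system (Gaussian elimination) gives c₂ = -36533/17853, c₁ = -17429/29755, c₀ = -41410/17853.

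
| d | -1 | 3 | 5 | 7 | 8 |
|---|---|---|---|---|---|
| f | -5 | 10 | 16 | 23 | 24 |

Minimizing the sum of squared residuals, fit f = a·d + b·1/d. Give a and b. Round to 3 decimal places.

a = 3.096, b = 1.972

The normal system AᵀA·[a, b]ᵀ = Aᵀf is [[148, 5]; [5, 837649/705600]]·[a, b]ᵀ = [468, 1871/105]ᵀ.
det = 148·(837649/705600) − 5² = 26583013/176400.
a = (468·(837649/705600) − 5·(1871/105))/(26583013/176400) = 82288533/26583013; b = (148·(1871/105) − 5·468)/(26583013/176400) = 52429440/26583013.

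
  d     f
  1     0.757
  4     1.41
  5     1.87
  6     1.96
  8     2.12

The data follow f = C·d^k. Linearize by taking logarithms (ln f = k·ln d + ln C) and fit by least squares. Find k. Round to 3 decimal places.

With ln fᵢ as the transformed response and ln dᵢ as the regressor:
AᵀA = [[12.0466, 6.8669]; [6.8669, 5]], rhs = [4.2520, 2.1155]ᵀ  (here Σln d = 6.8669, Σ(ln d)² = 12.0466, Σln f = 2.1155, Σln d·ln f = 4.2520).
Solving (det = 13.0781): k = 0.51483, ln C = -0.28397.

k = 0.515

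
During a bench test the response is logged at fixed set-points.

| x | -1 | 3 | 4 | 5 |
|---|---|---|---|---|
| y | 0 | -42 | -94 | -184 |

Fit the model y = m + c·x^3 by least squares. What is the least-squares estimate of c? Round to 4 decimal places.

Compute the Gram sums: Σ1 = 4, Σx^3 = 215, Σx^3·x^3 = 20451.
Moment sums: Σy = -320, Σx^3·y = -30150.
MᵀM·[m, c]ᵀ = Mᵀy becomes [[4, 215]; [215, 20451]]·[m, c]ᵀ = [-320, -30150]ᵀ.
Δ = 4·20451 − 215² = 35579.
m = ((-320)·20451 − 215·(-30150))/35579 = -62070/35579; c = (4·(-30150) − 215·(-320))/35579 = -51800/35579.

c = -1.4559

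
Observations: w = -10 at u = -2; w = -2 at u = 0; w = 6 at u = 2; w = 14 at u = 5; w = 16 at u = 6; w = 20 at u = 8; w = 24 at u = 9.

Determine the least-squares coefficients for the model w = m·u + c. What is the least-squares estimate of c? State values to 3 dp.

c = -2.129

Compute the Gram sums: Σu·u = 214, Σu = 28, Σ1 = 7.
For Xᵀw: Σu·w = 574, Σw = 68.
XᵀX·[m, c]ᵀ = Xᵀw becomes [[214, 28]; [28, 7]]·[m, c]ᵀ = [574, 68]ᵀ.
Eliminating c: 7·(row 1) − 28·(row 2) gives 714·m = 7·574 − 28·68 = 2114, so m = 151/51.
Then c = (68 − 28·(151/51))/7 = -760/357.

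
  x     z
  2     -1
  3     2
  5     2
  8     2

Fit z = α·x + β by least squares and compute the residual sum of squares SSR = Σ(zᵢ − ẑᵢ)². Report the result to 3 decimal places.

Normal-equation sums: Σx·x = 102, Σx = 18, Σ1 = 4.
And Σx·z = 30, Σz = 5.
Normal equations: [[102, 18]; [18, 4]]·[α, β]ᵀ = [30, 5]ᵀ.
Eliminating β: 4·(row 1) − 18·(row 2) gives 84·α = 4·30 − 18·5 = 30, so α = 5/14.
Then β = (5 − 18·(5/14))/4 = -5/14.
Residuals: -19/14, 9/7, 4/7, -1/2; SSR = 57/14.

SSR = 4.071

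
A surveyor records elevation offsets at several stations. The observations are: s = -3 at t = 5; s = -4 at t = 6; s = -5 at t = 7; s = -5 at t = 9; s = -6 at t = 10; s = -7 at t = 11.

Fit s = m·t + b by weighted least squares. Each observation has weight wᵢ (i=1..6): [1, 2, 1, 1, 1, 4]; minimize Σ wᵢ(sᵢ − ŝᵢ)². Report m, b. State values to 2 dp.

Forming AᵀWA = [[811, 87]; [87, 10]] and AᵀWs = [-511, -55]ᵀ gives AᵀWA·[m, b]ᵀ = AᵀWs.
det = 811·10 − 87² = 541.
m = ((-511)·10 − 87·(-55))/541 = -325/541; b = (811·(-55) − 87·(-511))/541 = -148/541.

m = -0.60, b = -0.27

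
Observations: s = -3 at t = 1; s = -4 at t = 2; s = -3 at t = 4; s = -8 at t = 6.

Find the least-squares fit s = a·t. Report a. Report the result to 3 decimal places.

AᵀA·[a]ᵀ = Aᵀs reads: 57·a = -71.
(Σt·t = 57, Σt·s = -71.)
a = (-71)/57 = -1.24561.

a = -1.246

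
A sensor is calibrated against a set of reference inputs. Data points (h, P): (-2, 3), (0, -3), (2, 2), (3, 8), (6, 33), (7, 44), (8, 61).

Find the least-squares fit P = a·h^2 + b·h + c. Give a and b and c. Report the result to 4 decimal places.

The normal equations are: 7906·a + 1098·b + 166·c = 7340;  1098·a + 166·b + 24·c = 1016;  166·a + 24·b + 7·c = 148.
Row-reducing yields a = 6461/6576, b = -289/2192, c = -5605/3288.

a = 0.9825, b = -0.1318, c = -1.7047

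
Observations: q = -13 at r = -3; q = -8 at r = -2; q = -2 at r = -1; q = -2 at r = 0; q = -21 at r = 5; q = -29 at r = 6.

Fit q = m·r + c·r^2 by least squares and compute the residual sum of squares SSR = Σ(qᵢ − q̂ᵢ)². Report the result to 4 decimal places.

AᵀA·[m, c]ᵀ = Aᵀq reads: 75·m + 305·c = -222;  305·m + 2019·c = -1720.
(Σr·r = 75, Σr·r^2 = 305, Σr^2·r^2 = 2019, Σr·q = -222, Σr^2·q = -1720.)
Eliminating c: 2019·(row 1) − 305·(row 2) gives 58400·m = 2019·(-222) − 305·(-1720) = 76382, so m = 38191/29200.
Then c = ((-1720) − 305·(38191/29200))/2019 = -6129/5840.
Residuals: 5389/14600, -17319/14600, 2609/7300, -2, -3803/2920, 13637/14600; SSR = 120301/14600.

SSR = 8.2398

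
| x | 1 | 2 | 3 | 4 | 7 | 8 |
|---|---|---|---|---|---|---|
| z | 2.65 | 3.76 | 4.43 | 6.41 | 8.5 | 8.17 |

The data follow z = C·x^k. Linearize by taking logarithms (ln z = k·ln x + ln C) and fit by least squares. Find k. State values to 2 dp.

Taking logs, ln z = k·ln x + ln C, so regress ln z on ln x.
AᵀA = [[11.7199, 7.2034]; [7.2034, 6]], rhs = [13.6609, 9.8858]ᵀ  (here Σln x = 7.2034, Σ(ln x)² = 11.7199, Σln z = 9.8858, Σln x·ln z = 13.6609).
Δ = 11.7199·6 − (7.2034)² = 18.4301; k = (13.6609·6 − 7.2034·9.8858)/18.4301 = 0.58351, ln C = (11.7199·9.8858 − 7.2034·13.6609)/18.4301 = 0.94708.

k = 0.58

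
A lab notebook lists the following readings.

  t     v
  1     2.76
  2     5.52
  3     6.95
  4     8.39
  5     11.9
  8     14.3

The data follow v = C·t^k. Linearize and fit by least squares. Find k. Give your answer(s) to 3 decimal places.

k = 0.800

With ln vᵢ as the transformed response and ln tᵢ as the regressor:
Sums: Σln t = 6.8669, Σ(ln t)² = 10.5236, Σln v = 11.9262, Σln t·ln v = 15.7805.
Normal system: [[10.5236, 6.8669]; [6.8669, 6]]·[k, ln C]ᵀ = [15.7805, 11.9262]ᵀ.
Solving (det = 15.9867): k = 0.79982, ln C = 1.07231.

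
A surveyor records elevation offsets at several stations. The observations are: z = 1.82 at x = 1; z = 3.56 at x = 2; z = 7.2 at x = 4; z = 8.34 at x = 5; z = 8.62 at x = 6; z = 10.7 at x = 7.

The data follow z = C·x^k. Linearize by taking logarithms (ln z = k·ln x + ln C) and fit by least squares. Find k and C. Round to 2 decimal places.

Let Y = ln z. Fitting Y = k·ln x + ln C by least squares:
AᵀA = [[11.9895, 7.4265]; [7.4265, 6]], rhs = [15.5024, 10.4881]ᵀ  (here Σln x = 7.4265, Σ(ln x)² = 11.9895, Σln z = 10.4881, Σln x·ln z = 15.5024).
Slope k = (n·Σln x·ln z − Σln x·Σln z)/(n·Σ(ln x)² − (Σln x)²) = (6·15.5024 − 7.4265·10.4881)/16.7835 = 0.90113; ln C = (Σln z − k·Σln x)/n = 0.63263, so C = exp(0.63263) = 1.88255.

k = 0.90, C = 1.88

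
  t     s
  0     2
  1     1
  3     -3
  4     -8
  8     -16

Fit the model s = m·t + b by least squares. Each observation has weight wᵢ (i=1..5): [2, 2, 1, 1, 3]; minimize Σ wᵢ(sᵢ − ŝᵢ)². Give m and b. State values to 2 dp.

m = -2.33, b = 2.67

AᵀWA·[m, b]ᵀ = AᵀWs reads: 219·m + 33·b = -423;  33·m + 9·b = -53.
Δ = 219·9 − 33² = 882.
m = ((-423)·9 − 33·(-53))/882 = -7/3; b = (219·(-53) − 33·(-423))/882 = 8/3.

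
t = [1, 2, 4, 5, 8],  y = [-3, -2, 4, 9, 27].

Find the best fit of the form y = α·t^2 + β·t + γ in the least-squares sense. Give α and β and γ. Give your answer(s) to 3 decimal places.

The normal equations are: 4994·α + 710·β + 110·γ = 2006;  710·α + 110·β + 20·γ = 270;  110·α + 20·β + 5·γ = 35.
Solving the 3×3 system (Gaussian elimination) gives α = 11/24, β = 5/24, γ = -47/12.

α = 0.458, β = 0.208, γ = -3.917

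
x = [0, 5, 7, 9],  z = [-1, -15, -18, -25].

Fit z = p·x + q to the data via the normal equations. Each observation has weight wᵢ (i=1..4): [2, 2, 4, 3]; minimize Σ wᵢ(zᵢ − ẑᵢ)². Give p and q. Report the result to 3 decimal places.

Setting ∂/∂p … = 0 gives: 489·p + 65·q = -1329;  65·p + 11·q = -179.
(Σwᵢ·x·x = 489, Σwᵢ·x = 65, Σwᵢ·1 = 11, Σwᵢ·x·z = -1329, Σwᵢ·z = -179.)
det = 489·11 − 65² = 1154.
p = ((-1329)·11 − 65·(-179))/1154 = -1492/577; q = (489·(-179) − 65·(-1329))/1154 = -573/577.

p = -2.586, q = -0.993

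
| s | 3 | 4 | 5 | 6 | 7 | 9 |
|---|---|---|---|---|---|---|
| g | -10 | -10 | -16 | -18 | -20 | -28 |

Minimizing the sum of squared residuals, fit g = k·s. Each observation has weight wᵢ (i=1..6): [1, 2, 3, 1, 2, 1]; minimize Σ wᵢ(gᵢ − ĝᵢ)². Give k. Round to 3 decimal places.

Compute the Gram sums: Σwᵢ·s·s = 331.
Right-hand side: Σwᵢ·s·g = -990.
Normal equations: [[331]]·[k]ᵀ = [-990]ᵀ.
k = (-990)/331 = -2.99094.

k = -2.991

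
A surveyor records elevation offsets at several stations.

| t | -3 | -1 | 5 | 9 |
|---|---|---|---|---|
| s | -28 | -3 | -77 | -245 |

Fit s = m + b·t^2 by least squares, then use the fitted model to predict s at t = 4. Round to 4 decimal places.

Compute the Gram sums: Σ1 = 4, Σt^2 = 116, Σt^2·t^2 = 7268.
For Xᵀs: Σs = -353, Σt^2·s = -22025.
XᵀX·[m, b]ᵀ = Xᵀs becomes [[4, 116]; [116, 7268]]·[m, b]ᵀ = [-353, -22025]ᵀ.
Δ = 4·7268 − 116² = 15616.
m = ((-353)·7268 − 116·(-22025))/15616 = -669/976; b = (4·(-22025) − 116·(-353))/15616 = -2947/976.
At t = 4: ŝ = (-669/976)·(1) + (-2947/976)·(16) = -47821/976.

ŝ = -48.9969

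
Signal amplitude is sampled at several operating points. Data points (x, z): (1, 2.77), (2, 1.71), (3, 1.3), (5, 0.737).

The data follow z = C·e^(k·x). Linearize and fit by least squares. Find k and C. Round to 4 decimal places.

Linearized form: ln z = k·x + ln C. From the 4 transformed points,
Over the data: Σx = 11.0000, Σ(x)² = 39.0000, Σln z = 1.5125, Σx·ln z = 1.3531.
Normal system: [[39.0000, 11.0000]; [11.0000, 4]]·[k, ln C]ᵀ = [1.3531, 1.5125]ᵀ.
Solving (det = 35.0000): k = -0.32073, ln C = 1.26014, so C = exp(1.26014) = 3.52592.

k = -0.3207, C = 3.5259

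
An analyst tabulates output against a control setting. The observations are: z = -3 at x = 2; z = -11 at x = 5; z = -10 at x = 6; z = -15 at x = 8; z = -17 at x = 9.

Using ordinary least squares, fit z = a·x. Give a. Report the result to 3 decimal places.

From the data, Σx·x = 210.
Right-hand side: Σx·z = -394.
AᵀA·[a]ᵀ = Aᵀz becomes [[210]]·[a]ᵀ = [-394]ᵀ.
Hence a = -394 / 210 ≈ -1.87619.

a = -1.876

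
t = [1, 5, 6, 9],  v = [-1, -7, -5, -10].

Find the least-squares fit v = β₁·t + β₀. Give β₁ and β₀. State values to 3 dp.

β₁ = -1.076, β₀ = -0.099

Normal-equation sums: Σt·t = 143, Σt = 21, Σ1 = 4.
Moment sums: Σt·v = -156, Σv = -23.
MᵀM·[β₁, β₀]ᵀ = Mᵀv becomes [[143, 21]; [21, 4]]·[β₁, β₀]ᵀ = [-156, -23]ᵀ.
Eliminating β₀: 4·(row 1) − 21·(row 2) gives 131·β₁ = 4·(-156) − 21·(-23) = -141, so β₁ = -141/131.
Then β₀ = ((-23) − 21·(-141/131))/4 = -13/131.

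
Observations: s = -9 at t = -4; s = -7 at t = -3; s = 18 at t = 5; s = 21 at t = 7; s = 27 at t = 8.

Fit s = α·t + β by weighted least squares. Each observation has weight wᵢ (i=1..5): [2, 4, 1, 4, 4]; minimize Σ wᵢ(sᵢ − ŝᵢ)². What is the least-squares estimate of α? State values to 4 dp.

α = 2.9415

Sums needed: Σwᵢ·t·t = 545, Σwᵢ·t = 45, Σwᵢ·1 = 15.
Right-hand side: Σwᵢ·t·s = 1698, Σwᵢ·s = 164.
Eliminating β: 15·(row 1) − 45·(row 2) gives 6150·α = 15·1698 − 45·164 = 18090, so α = 603/205.
Then β = (164 − 45·(603/205))/15 = 1297/615.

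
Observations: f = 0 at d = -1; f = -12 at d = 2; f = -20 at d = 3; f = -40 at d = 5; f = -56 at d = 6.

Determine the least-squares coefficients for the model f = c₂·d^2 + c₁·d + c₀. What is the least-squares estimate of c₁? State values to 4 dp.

c₁ = -2.8667

Entries of XᵀX: Σd^2·d^2 = 2019, Σd^2·d = 375, Σd^2 = 75, Σd·d = 75, Σd = 15, Σ1 = 5.
Moment sums: Σd^2·f = -3244, Σd·f = -620, Σf = -128.
So XᵀX·[c₂, c₁, c₀]ᵀ = Xᵀf: [[2019, 375, 75]; [375, 75, 15]; [75, 15, 5]]·[c₂, c₁, c₀]ᵀ = [-3244, -620, -128]ᵀ.
Row-reducing yields c₂ = -1, c₁ = -43/15, c₀ = -2.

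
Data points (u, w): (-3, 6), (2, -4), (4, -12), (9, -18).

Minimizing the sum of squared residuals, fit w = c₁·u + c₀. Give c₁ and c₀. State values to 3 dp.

The normal system MᵀM·[c₁, c₀]ᵀ = Mᵀw is [[110, 12]; [12, 4]]·[c₁, c₀]ᵀ = [-236, -28]ᵀ.
Eliminating c₀: 4·(row 1) − 12·(row 2) gives 296·c₁ = 4·(-236) − 12·(-28) = -608, so c₁ = -76/37.
Then c₀ = ((-28) − 12·(-76/37))/4 = -31/37.

c₁ = -2.054, c₀ = -0.838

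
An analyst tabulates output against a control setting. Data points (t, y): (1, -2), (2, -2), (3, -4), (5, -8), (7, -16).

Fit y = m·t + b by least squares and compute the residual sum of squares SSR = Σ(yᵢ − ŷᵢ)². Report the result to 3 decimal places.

Normal-equation sums: Σt·t = 88, Σt = 18, Σ1 = 5.
Moment sums: Σt·y = -170, Σy = -32.
So XᵀX·[m, b]ᵀ = Xᵀy: [[88, 18]; [18, 5]]·[m, b]ᵀ = [-170, -32]ᵀ.
Eliminating b: 5·(row 1) − 18·(row 2) gives 116·m = 5·(-170) − 18·(-32) = -274, so m = -137/58.
Then b = ((-32) − 18·(-137/58))/5 = 61/29.
Residuals: -101/58, 18/29, 57/58, 99/58, -91/58; SSR = 283/29.

SSR = 9.759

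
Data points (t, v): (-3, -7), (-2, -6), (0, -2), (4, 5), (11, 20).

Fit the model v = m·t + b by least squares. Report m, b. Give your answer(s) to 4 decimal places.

m = 1.9462, b = -1.8923

Compute the Gram sums: Σt·t = 150, Σt = 10, Σ1 = 5.
And Σt·v = 273, Σv = 10.
Δ = 150·5 − 10² = 650.
m = (273·5 − 10·10)/650 = 253/130; b = (150·10 − 10·273)/650 = -123/65.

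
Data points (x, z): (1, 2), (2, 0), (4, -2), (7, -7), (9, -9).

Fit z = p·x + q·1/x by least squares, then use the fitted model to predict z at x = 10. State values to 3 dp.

Normal-equation sums: Σx·x = 151, Σx·1/x = 5, Σ1/x·1/x = 85429/63504.
Right-hand side: Σx·z = -136, Σ1/x·z = -1/2.
det = 151·(85429/63504) − 5² = 11312179/63504.
p = ((-136)·(85429/63504) − 5·(-1/2))/(11312179/63504) = -369664/364909; q = (151·(-1/2) − 5·(-136))/(11312179/63504) = 1238328/364909.
At x = 10: ẑ = (-369664/364909)·(10) + (1238328/364909)·(1/10) = -17864036/1824545.

ẑ = -9.791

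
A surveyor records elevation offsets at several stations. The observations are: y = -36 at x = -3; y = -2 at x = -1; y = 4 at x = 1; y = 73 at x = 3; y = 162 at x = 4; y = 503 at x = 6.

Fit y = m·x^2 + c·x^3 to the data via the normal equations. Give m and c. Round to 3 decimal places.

Entries of MᵀM: Σx^2·x^2 = 1716, Σx^2·x^3 = 8800, Σx^3·x^3 = 52212.
For Mᵀy: Σx^2·y = 21035, Σx^3·y = 121965.
Normal equations: [[1716, 8800]; [8800, 52212]]·[m, c]ᵀ = [21035, 121965]ᵀ.
Eliminating c: 52212·(row 1) − 8800·(row 2) gives 12155792·m = 52212·21035 − 8800·121965 = 24987420, so m = 6246855/3038948.
Then c = (121965 − 8800·(6246855/3038948))/52212 = 549635/276268.

m = 2.056, c = 1.989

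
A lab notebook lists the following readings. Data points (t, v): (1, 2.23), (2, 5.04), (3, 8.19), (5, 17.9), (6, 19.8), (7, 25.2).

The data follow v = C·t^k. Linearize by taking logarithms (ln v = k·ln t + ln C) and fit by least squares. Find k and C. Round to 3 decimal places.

k = 1.258, C = 2.167

Let Y = ln v. Fitting Y = k·ln t + ln C by least squares:
Σln t = 7.1389, Σ(ln t)² = 11.2747, Σln v = 13.6196, Σln t·ln v = 19.7031.
Equations: 11.2747·k + 7.1389·ln C = 19.7031;  7.1389·k + 6·ln C = 13.6196.
Δ = 11.2747·6 − (7.1389)² = 16.6845; k = (19.7031·6 − 7.1389·13.6196)/16.6845 = 1.25802, ln C = (11.2747·13.6196 − 7.1389·19.7031)/16.6845 = 0.77313, so C = exp(0.77313) = 2.16654.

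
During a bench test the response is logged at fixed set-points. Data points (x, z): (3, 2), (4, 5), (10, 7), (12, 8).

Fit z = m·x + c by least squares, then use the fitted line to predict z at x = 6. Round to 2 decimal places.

Compute the Gram sums: Σx·x = 269, Σx = 29, Σ1 = 4.
Right-hand side: Σx·z = 192, Σz = 22.
Determinant 269·4 − 29² = 235.
m = (192·4 − 29·22)/235 = 26/47; c = (269·22 − 29·192)/235 = 70/47.
At x = 6: ẑ = (26/47)·(6) + (70/47)·(1) = 226/47.

ẑ = 4.81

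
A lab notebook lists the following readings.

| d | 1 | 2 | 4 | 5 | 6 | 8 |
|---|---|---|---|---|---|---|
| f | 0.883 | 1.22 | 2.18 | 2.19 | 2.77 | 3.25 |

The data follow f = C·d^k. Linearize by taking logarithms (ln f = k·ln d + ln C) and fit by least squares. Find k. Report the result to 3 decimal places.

k = 0.641

Let Y = ln f. Fitting Y = k·ln d + ln C by least squares:
Σln d = 7.5601, Σ(ln d)² = 12.5270, Σln f = 3.8351, Σln d·ln f = 6.7563.
Equations: 12.5270·k + 7.5601·ln C = 6.7563;  7.5601·k + 6·ln C = 3.8351.
Solving (det = 18.0074): k = 0.64106, ln C = -0.16856.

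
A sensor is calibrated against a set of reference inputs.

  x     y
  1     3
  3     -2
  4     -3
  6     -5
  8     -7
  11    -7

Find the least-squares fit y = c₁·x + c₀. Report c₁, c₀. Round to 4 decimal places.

c₁ = -0.9542, c₀ = 1.7481

From the data, Σx·x = 247, Σx = 33, Σ1 = 6.
For Aᵀy: Σx·y = -178, Σy = -21.
So AᵀA·[c₁, c₀]ᵀ = Aᵀy: [[247, 33]; [33, 6]]·[c₁, c₀]ᵀ = [-178, -21]ᵀ.
det = 247·6 − 33² = 393.
c₁ = ((-178)·6 − 33·(-21))/393 = -125/131; c₀ = (247·(-21) − 33·(-178))/393 = 229/131.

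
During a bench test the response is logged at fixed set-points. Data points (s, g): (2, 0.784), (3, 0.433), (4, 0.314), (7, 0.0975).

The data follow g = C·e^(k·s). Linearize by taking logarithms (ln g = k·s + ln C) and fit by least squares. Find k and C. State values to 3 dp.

k = -0.404, C = 1.609

With ln gᵢ as the transformed response and sᵢ as the regressor:
AᵀA = [[78.0000, 16.0000]; [16.0000, 4]], rhs = [-23.9265, -4.5666]ᵀ  (here Σs = 16.0000, Σ(s)² = 78.0000, Σln g = -4.5666, Σs·ln g = -23.9265).
Δ = 78.0000·4 − (16.0000)² = 56.0000; k = (-23.9265·4 − 16.0000·-4.5666)/56.0000 = -0.40429, ln C = (78.0000·-4.5666 − 16.0000·-23.9265)/56.0000 = 0.47549, so C = exp(0.47549) = 1.60879.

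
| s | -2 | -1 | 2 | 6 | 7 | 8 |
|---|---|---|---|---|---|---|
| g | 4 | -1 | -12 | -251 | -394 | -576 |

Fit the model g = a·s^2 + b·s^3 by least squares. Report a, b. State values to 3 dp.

a = -1.000, b = -1.001

Sums needed: Σs^2·s^2 = 7826, Σs^2·s^3 = 57350, Σs^3·s^3 = 426578.
Moment sums: Σs^2·g = -65239, Σs^3·g = -484397.
Δ = 7826·426578 − 57350² = 49376928.
a = ((-65239)·426578 − 57350·(-484397))/49376928 = -3084637/3086058; b = (7826·(-484397) − 57350·(-65239))/49376928 = -1544821/1543029.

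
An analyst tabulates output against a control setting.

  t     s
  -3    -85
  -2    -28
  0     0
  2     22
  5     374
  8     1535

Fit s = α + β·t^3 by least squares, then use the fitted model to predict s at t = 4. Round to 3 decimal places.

ŝ = 189.877

Setting ∂/∂α … = 0 gives: 6·α + 610·β = 1818;  610·α + 278626·β = 835365.
(Σ1 = 6, Σt^3 = 610, Σt^3·t^3 = 278626, Σs = 1818, Σt^3·s = 835365.)
Δ = 6·278626 − 610² = 1299656.
α = (1818·278626 − 610·835365)/1299656 = -1515291/649828; β = (6·835365 − 610·1818)/1299656 = 1951605/649828.
At t = 4: ŝ = (-1515291/649828)·(1) + (1951605/649828)·(64) = 123387429/649828.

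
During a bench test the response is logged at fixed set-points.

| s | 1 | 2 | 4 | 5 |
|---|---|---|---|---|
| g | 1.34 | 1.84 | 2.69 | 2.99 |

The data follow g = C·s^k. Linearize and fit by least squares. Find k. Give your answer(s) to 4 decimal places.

k = 0.5044

Let Y = ln g. Fitting Y = k·ln s + ln C by least squares:
Sums: Σln s = 3.6889, Σ(ln s)² = 4.9926, Σln g = 2.9872, Σln s·ln g = 3.5572.
Normal system: [[4.9926, 3.6889]; [3.6889, 4]]·[k, ln C]ᵀ = [3.5572, 2.9872]ᵀ.
Slope k = (n·Σln s·ln g − Σln s·Σln g)/(n·Σ(ln s)² − (Σln s)²) = (4·3.5572 − 3.6889·2.9872)/6.3624 = 0.50442; ln C = (Σln g − k·Σln s)/n = 0.28163.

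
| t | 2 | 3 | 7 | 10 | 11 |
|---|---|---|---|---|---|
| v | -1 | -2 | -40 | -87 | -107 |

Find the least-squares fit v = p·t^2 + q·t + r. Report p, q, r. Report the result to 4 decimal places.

p = -1.0070, q = 1.1707, r = 1.8724

Sums needed: Σt^2·t^2 = 27139, Σt^2·t = 2709, Σt^2 = 283, Σt·t = 283, Σt = 33, Σ1 = 5.
Moment sums: Σt^2·v = -23629, Σt·v = -2335, Σv = -237.
Inverting the 3×3 Gram matrix, [p, q, r]ᵀ = [-11005/10928, 12793/10928, 10231/5464]ᵀ.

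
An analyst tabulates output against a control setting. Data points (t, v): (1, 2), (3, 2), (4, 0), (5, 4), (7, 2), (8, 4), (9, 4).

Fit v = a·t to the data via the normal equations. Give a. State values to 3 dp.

Compute the Gram sums: Σt·t = 245.
For Mᵀv: Σt·v = 110.
Normal equations: [[245]]·[a]ᵀ = [110]ᵀ.
Hence a = 110 / 245 ≈ 0.44898.

a = 0.449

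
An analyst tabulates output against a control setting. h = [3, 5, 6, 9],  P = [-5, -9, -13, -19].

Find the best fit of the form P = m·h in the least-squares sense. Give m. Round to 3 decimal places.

m = -2.046

Normal-equation sums: Σh·h = 151.
For AᵀP: Σh·P = -309.
So AᵀA·[m]ᵀ = AᵀP: [[151]]·[m]ᵀ = [-309]ᵀ.
Hence m = -309 / 151 ≈ -2.04636.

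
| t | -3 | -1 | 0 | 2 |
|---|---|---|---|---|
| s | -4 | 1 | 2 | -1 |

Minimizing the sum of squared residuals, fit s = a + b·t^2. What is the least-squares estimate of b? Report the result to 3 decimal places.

b = -0.653

Compute the Gram sums: Σ1 = 4, Σt^2 = 14, Σt^2·t^2 = 98.
Right-hand side: Σs = -2, Σt^2·s = -39.
Normal equations: [[4, 14]; [14, 98]]·[a, b]ᵀ = [-2, -39]ᵀ.
Eliminating b: 98·(row 1) − 14·(row 2) gives 196·a = 98·(-2) − 14·(-39) = 350, so a = 25/14.
Then b = ((-39) − 14·(25/14))/98 = -32/49.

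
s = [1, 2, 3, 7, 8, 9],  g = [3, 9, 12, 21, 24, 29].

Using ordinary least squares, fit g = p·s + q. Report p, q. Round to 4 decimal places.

Sums needed: Σs·s = 208, Σs = 30, Σ1 = 6.
And Σs·g = 657, Σg = 98.
AᵀA·[p, q]ᵀ = Aᵀg becomes [[208, 30]; [30, 6]]·[p, q]ᵀ = [657, 98]ᵀ.
det = 208·6 − 30² = 348.
p = (657·6 − 30·98)/348 = 167/58; q = (208·98 − 30·657)/348 = 337/174.

p = 2.8793, q = 1.9368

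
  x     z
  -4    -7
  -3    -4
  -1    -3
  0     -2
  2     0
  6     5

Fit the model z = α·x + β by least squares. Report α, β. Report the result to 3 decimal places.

The normal equations are: 66·α + 0·β = 73;  0·α + 6·β = -11.
(Σx·x = 66, Σx = 0, Σ1 = 6, Σx·z = 73, Σz = -11.)
Eliminating β: 6·(row 1) − 0·(row 2) gives 396·α = 6·73 − 0·(-11) = 438, so α = 73/66.
Then β = ((-11) − 0·(73/66))/6 = -11/6.

α = 1.106, β = -1.833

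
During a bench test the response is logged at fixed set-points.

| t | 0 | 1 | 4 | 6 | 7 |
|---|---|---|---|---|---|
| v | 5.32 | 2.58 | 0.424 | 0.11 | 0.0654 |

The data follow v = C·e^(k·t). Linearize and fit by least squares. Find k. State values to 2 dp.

With ln vᵢ as the transformed response and tᵢ as the regressor:
Σt = 18.0000, Σ(t)² = 102.0000, Σln v = -3.1733, Σt·ln v = -34.8186.
Equations: 102.0000·k + 18.0000·ln C = -34.8186;  18.0000·k + 5·ln C = -3.1733.
Slope k = (n·Σt·ln v − Σt·Σln v)/(n·Σ(t)² − (Σt)²) = (5·-34.8186 − 18.0000·-3.1733)/186.0000 = -0.62889; ln C = (Σln v − k·Σt)/n = 1.62936.

k = -0.63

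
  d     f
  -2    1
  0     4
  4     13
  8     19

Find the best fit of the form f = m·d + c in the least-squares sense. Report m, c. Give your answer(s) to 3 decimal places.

m = 1.856, c = 4.610

Compute the Gram sums: Σd·d = 84, Σd = 10, Σ1 = 4.
Right-hand side: Σd·f = 202, Σf = 37.
So XᵀX·[m, c]ᵀ = Xᵀf: [[84, 10]; [10, 4]]·[m, c]ᵀ = [202, 37]ᵀ.
det = 84·4 − 10² = 236.
m = (202·4 − 10·37)/236 = 219/118; c = (84·37 − 10·202)/236 = 272/59.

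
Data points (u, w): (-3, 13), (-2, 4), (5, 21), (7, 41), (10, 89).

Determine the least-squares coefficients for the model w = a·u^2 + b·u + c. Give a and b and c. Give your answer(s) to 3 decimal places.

The normal system XᵀX·[a, b, c]ᵀ = Xᵀw is [[13123, 1433, 187]; [1433, 187, 17]; [187, 17, 5]]·[a, b, c]ᵀ = [11567, 1235, 168]ᵀ.
Row-reducing yields a = 191857/195456, b = -179603/195456, c = 105/8144.

a = 0.982, b = -0.919, c = 0.013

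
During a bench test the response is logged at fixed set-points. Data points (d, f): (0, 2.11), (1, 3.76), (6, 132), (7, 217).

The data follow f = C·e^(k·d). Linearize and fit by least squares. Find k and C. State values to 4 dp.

Linearized form: ln f = k·d + ln C. From the 4 transformed points,
Sums: Σd = 14.0000, Σ(d)² = 86.0000, Σln f = 12.3338, Σd·ln f = 68.2805.
Normal system: [[86.0000, 14.0000]; [14.0000, 4]]·[k, ln C]ᵀ = [68.2805, 12.3338]ᵀ.
Δ = 86.0000·4 − (14.0000)² = 148.0000; k = (68.2805·4 − 14.0000·12.3338)/148.0000 = 0.67871, ln C = (86.0000·12.3338 − 14.0000·68.2805)/148.0000 = 0.70797, so C = exp(0.70797) = 2.02987.

k = 0.6787, C = 2.0299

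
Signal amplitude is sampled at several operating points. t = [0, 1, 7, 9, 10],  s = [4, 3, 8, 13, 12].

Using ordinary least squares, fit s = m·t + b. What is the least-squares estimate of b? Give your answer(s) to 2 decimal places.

XᵀX·[m, b]ᵀ = Xᵀs reads: 231·m + 27·b = 296;  27·m + 5·b = 40.
(Σt·t = 231, Σt = 27, Σ1 = 5, Σt·s = 296, Σs = 40.)
Determinant 231·5 − 27² = 426.
m = (296·5 − 27·40)/426 = 200/213; b = (231·40 − 27·296)/426 = 208/71.

b = 2.93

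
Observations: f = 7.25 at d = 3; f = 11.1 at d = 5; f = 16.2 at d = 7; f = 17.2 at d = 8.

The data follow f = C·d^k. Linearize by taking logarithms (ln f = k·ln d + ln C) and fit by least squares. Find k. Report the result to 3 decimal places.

k = 0.910

With ln fᵢ as the transformed response and ln dᵢ as the regressor:
Over the data: Σln d = 6.7334, Σ(ln d)² = 11.9079, Σln f = 10.0179, Σln d·ln f = 17.3854.
Normal system: [[11.9079, 6.7334]; [6.7334, 4]]·[k, ln C]ᵀ = [17.3854, 10.0179]ᵀ.
Δ = 11.9079·4 − (6.7334)² = 2.2928; k = (17.3854·4 − 6.7334·10.0179)/2.2928 = 0.91032, ln C = (11.9079·10.0179 − 6.7334·17.3854)/2.2928 = 0.97207.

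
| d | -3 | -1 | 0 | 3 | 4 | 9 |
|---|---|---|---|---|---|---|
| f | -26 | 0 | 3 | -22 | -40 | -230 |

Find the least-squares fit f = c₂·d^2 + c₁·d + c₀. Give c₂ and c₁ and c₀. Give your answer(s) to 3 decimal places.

With design matrix X, XᵀX = [[6980, 792, 116]; [792, 116, 12]; [116, 12, 6]] and Xᵀf = [-19702, -2218, -315]ᵀ.
Solving the 3×3 system (Gaussian elimination) gives c₂ = -68067/22919, c₁ = 18719/22919, c₀ = 11581/3526.

c₂ = -2.970, c₁ = 0.817, c₀ = 3.284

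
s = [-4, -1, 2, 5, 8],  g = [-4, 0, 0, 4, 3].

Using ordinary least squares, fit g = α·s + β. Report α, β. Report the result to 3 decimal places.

α = 0.600, β = -0.600

MᵀM·[α, β]ᵀ = Mᵀg reads: 110·α + 10·β = 60;  10·α + 5·β = 3.
Determinant 110·5 − 10² = 450.
α = (60·5 − 10·3)/450 = 3/5; β = (110·3 − 10·60)/450 = -3/5.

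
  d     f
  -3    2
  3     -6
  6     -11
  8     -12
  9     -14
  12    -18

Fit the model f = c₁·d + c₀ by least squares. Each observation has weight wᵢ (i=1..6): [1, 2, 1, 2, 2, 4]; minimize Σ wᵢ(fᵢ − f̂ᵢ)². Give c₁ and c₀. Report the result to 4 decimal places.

c₁ = -1.3244, c₀ = -2.0401

Forming MᵀWM = [[929, 91]; [91, 12]] and MᵀWf = [-1416, -145]ᵀ gives MᵀWM·[c₁, c₀]ᵀ = MᵀWf.
Determinant 929·12 − 91² = 2867.
c₁ = ((-1416)·12 − 91·(-145))/2867 = -3797/2867; c₀ = (929·(-145) − 91·(-1416))/2867 = -5849/2867.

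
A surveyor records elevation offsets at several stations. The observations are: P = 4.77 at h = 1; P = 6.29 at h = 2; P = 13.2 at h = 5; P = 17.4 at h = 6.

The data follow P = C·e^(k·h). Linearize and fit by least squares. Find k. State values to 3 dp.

k = 0.256

Linearized form: ln P = k·h + ln C. From the 4 transformed points,
XᵀX = [[66.0000, 14.0000]; [14.0000, 4]], rhs = [35.2802, 8.8380]ᵀ  (here Σh = 14.0000, Σ(h)² = 66.0000, Σln P = 8.8380, Σh·ln P = 35.2802).
Solving (det = 68.0000): k = 0.25572, ln C = 1.31449.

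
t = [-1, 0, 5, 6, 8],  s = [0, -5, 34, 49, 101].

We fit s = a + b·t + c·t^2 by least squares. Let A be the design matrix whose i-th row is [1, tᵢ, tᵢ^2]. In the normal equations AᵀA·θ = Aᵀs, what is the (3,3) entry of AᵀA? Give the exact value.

Row 3 ↔ basis t^2, column 3 ↔ basis t^2, so (AᵀA)_{3,3} = Σᵢ (t^2)·(t^2) = (1)·(1) + (0)·(0) + (25)·(25) + (36)·(36) + (64)·(64) = 6018.

6018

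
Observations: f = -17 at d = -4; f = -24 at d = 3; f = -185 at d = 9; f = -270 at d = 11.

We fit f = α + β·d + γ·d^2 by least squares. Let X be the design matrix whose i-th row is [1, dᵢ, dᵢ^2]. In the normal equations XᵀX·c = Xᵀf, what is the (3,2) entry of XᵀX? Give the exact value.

2023

Row 3 ↔ basis d^2, column 2 ↔ basis d, so (XᵀX)_{3,2} = Σᵢ (d^2)·(d) = (16)·(-4) + (9)·(3) + (81)·(9) + (121)·(11) = 2023.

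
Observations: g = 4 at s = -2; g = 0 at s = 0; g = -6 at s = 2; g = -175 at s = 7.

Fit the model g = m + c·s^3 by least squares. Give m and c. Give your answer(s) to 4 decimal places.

The normal system XᵀX·[m, c]ᵀ = Xᵀg is [[4, 343]; [343, 117777]]·[m, c]ᵀ = [-177, -60105]ᵀ.
Eliminating c: 117777·(row 1) − 343·(row 2) gives 353459·m = 117777·(-177) − 343·(-60105) = -230514, so m = -230514/353459.
Then c = ((-60105) − 343·(-230514/353459))/117777 = -179709/353459.

m = -0.6522, c = -0.5084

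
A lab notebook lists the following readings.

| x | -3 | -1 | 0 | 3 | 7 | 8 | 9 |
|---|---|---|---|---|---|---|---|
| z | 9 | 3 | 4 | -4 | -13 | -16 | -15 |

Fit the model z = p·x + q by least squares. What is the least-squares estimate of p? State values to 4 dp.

Normal-equation sums: Σx·x = 213, Σx = 23, Σ1 = 7.
And Σx·z = -396, Σz = -32.
MᵀM·[p, q]ᵀ = Mᵀz becomes [[213, 23]; [23, 7]]·[p, q]ᵀ = [-396, -32]ᵀ.
det = 213·7 − 23² = 962.
p = ((-396)·7 − 23·(-32))/962 = -1018/481; q = (213·(-32) − 23·(-396))/962 = 1146/481.

p = -2.1164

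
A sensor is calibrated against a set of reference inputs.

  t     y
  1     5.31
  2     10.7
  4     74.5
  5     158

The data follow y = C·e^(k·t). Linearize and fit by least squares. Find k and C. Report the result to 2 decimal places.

k = 0.87, C = 2.09

Taking logs, ln y = k·t + ln C, so regress ln y on t.
XᵀX = [[46.0000, 12.0000]; [12.0000, 4]], rhs = [48.9663, 13.4132]ᵀ  (here Σt = 12.0000, Σ(t)² = 46.0000, Σln y = 13.4132, Σt·ln y = 48.9663).
Solving (det = 40.0000): k = 0.87266, ln C = 0.73534, so C = exp(0.73534) = 2.08619.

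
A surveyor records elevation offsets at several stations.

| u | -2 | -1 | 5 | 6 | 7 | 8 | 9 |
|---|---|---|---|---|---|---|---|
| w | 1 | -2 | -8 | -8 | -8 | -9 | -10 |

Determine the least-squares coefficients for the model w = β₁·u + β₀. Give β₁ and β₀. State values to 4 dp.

β₁ = -0.9221, β₀ = -2.0704

Normal-equation sums: Σu·u = 260, Σu = 32, Σ1 = 7.
Right-hand side: Σu·w = -306, Σw = -44.
Normal equations: [[260, 32]; [32, 7]]·[β₁, β₀]ᵀ = [-306, -44]ᵀ.
det = 260·7 − 32² = 796.
β₁ = ((-306)·7 − 32·(-44))/796 = -367/398; β₀ = (260·(-44) − 32·(-306))/796 = -412/199.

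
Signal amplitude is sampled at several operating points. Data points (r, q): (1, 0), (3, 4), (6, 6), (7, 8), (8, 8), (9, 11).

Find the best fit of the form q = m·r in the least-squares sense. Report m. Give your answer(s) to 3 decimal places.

m = 1.113

From the data, Σr·r = 240.
For Aᵀq: Σr·q = 267.
Hence m = 267 / 240 ≈ 1.1125.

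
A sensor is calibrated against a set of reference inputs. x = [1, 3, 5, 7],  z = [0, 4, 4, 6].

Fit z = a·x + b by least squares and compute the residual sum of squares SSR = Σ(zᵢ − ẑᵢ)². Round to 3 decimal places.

SSR = 2.800

Sums needed: Σx·x = 84, Σx = 16, Σ1 = 4.
Right-hand side: Σx·z = 74, Σz = 14.
Eliminating b: 4·(row 1) − 16·(row 2) gives 80·a = 4·74 − 16·14 = 72, so a = 9/10.
Then b = (14 − 16·(9/10))/4 = -1/10.
Residuals: -4/5, 7/5, -2/5, -1/5; SSR = 14/5.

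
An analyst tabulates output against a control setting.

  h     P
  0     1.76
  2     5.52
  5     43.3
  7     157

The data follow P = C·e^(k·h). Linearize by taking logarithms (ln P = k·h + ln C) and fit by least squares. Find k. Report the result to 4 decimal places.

k = 0.6485

Taking logs, ln P = k·h + ln C, so regress ln P on h.
Σh = 14.0000, Σ(h)² = 78.0000, Σln P = 11.0981, Σh·ln P = 57.6512.
Equations: 78.0000·k + 14.0000·ln C = 57.6512;  14.0000·k + 4·ln C = 11.0981.
Slope k = (n·Σh·ln P − Σh·Σln P)/(n·Σ(h)² − (Σh)²) = (4·57.6512 − 14.0000·11.0981)/116.0000 = 0.64855; ln C = (Σln P − k·Σh)/n = 0.50460.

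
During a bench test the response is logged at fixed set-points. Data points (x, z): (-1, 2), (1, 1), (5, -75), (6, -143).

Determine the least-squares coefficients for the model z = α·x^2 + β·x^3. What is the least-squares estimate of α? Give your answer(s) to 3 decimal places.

AᵀA·[α, β]ᵀ = Aᵀz reads: 1923·α + 10901·β = -7020;  10901·α + 62283·β = -40264.
Δ = 1923·62283 − 10901² = 938408.
α = ((-7020)·62283 − 10901·(-40264))/938408 = 422801/234602; β = (1923·(-40264) − 10901·(-7020))/938408 = -225663/234602.

α = 1.802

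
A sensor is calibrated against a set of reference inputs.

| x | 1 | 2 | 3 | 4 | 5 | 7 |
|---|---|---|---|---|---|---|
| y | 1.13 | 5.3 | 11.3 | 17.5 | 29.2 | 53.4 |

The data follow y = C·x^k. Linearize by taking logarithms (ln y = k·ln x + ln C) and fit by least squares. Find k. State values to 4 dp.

k = 1.9617

Let Y = ln y. Fitting Y = k·ln x + ln C by least squares:
XᵀX = [[9.9861, 6.7334]; [6.7334, 6]], rhs = [20.9587, 14.4289]ᵀ  (here Σln x = 6.7334, Σ(ln x)² = 9.9861, Σln y = 14.4289, Σln x·ln y = 20.9587).
Δ = 9.9861·6 − (6.7334)² = 14.5777; k = (20.9587·6 − 6.7334·14.4289)/14.5777 = 1.96167, ln C = (9.9861·14.4289 − 6.7334·20.9587)/14.5777 = 0.20337.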